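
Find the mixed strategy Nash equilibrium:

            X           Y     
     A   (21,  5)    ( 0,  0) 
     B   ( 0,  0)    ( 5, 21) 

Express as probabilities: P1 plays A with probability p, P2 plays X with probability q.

p = 0.8077, q = 0.1923

Work:
Find probabilities that make opponent indifferent:
P2 chooses q to make P1 indifferent between A and B
P1 chooses p to make P2 indifferent between X and Y
Mixed NE: P1 plays (A: 0.8077, B: 0.1923), P2 plays (X: 0.1923, Y: 0.8077)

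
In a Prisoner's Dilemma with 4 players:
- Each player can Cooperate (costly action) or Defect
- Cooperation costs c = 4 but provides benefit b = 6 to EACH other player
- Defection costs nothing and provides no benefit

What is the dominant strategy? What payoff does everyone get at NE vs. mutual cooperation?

Dominant: Defect; NE payoff = 0; Coop payoff = 14

Work:
Defect dominates (saves cost c = 4, benefit to others is external)
NE: All defect → everyone gets 0
If all cooperate: each receives (3)×6 - 4 = 14
Social dilemma: 14 > 0 but NE gives 0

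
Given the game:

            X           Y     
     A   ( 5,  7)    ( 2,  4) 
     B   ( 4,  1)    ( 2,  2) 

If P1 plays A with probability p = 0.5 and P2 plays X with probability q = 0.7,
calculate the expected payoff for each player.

E[P1] = 3.75, E[P2] = 3.7

Work:
E[P1] = p·q·π₁(A,X) + p·(1-q)·π₁(A,Y) + (1-p)·q·π₁(B,X) + (1-p)·(1-q)·π₁(B,Y)
= 0.5·0.7·5 + 0.5·0.3·2 + 0.5·0.7·4 + 0.5·0.3·2
= 3.75

E[P2] = 3.7 (similar calculation)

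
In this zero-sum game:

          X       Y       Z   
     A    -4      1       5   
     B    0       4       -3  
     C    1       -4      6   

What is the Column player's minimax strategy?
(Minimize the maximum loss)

Column should play X, value = 1

Work:
Column player minimizes Row's maximum payoff:
Column X: max payoff to Row = 1
Column Y: max payoff to Row = 4
Column Z: max payoff to Row = 6
Minimum is 1, achieved by column X.
Minimax strategy: X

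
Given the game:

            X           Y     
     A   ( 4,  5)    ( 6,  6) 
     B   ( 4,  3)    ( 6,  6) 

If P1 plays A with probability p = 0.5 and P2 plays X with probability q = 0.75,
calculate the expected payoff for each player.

E[P1] = 4.5, E[P2] = 4.5

Work:
E[P1] = p·q·π₁(A,X) + p·(1-q)·π₁(A,Y) + (1-p)·q·π₁(B,X) + (1-p)·(1-q)·π₁(B,Y)
= 0.5·0.75·4 + 0.5·0.25·6 + 0.5·0.75·4 + 0.5·0.25·6
= 4.5

E[P2] = 4.5 (similar calculation)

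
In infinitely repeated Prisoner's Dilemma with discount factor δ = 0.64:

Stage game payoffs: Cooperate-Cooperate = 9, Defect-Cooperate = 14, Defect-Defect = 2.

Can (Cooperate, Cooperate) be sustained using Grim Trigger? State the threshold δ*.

δ* = 0.4167; since δ = 0.64 ≥ 0.4167, cooperation can be sustained

Work:
For Grim Trigger:
Cooperate forever: 9/(1-δ)
Defect then punished: 14 + 2·δ/(1-δ)
Need: 9/(1-δ) ≥ 14 + 2·δ/(1-δ)
Solving: δ ≥ (T-R)/(T-P) = (14-9)/(14-2) = 0.4167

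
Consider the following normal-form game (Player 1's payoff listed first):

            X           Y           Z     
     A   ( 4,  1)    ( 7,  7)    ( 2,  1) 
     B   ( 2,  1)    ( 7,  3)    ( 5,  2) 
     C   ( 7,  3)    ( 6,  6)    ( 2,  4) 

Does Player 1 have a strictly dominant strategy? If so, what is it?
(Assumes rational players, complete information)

No strictly dominant strategy exists for Player 1

Work:
A strategy strictly dominates another if it gives a strictly higher payoff against every opponent action. Compare each pair of P1's strategies column-by-column:
  A vs B: [4 vs 2, 7 vs 7, 2 vs 5] → A does not strictly dominate B (column Y: 7 ≤ 7)
  A vs C: [4 vs 7, 7 vs 6, 2 vs 2] → A does not strictly dominate C (column X: 4 ≤ 7)
  B vs A: [2 vs 4, 7 vs 7, 5 vs 2] → B does not strictly dominate A (column X: 2 ≤ 4)
  B vs C: [2 vs 7, 7 vs 6, 5 vs 2] → B does not strictly dominate C (column X: 2 ≤ 7)
  C vs A: [7 vs 4, 6 vs 7, 2 vs 2] → C does not strictly dominate A (column Y: 6 ≤ 7)
  C vs B: [7 vs 2, 6 vs 7, 2 vs 5] → C does not strictly dominate B (column Y: 6 ≤ 7)
No single strategy strictly dominates all others → no strictly dominant strategy.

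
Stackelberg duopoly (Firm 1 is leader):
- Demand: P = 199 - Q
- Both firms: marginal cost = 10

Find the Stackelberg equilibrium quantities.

q₁* (leader) = 94.5, q₂* (follower) = 47.25

Work:
Follower's reaction: q₂ = (a - c - q₁)/2
Leader substitutes: π₁ = q₁·(a - q₁ - (a-c-q₁)/2 - c)
FOC: q₁* = (199 - 10)/2 = 94.50
Then: q₂* = (199 - 10 - 94.5)/2 = 47.25
Leader has first-mover advantage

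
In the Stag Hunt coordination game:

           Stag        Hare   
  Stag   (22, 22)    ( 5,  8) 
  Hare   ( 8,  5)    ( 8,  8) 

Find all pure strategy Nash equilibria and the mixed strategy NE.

Pure NE: (Stag, Stag) and (Hare, Hare); Mixed NE: p = 0.1765, q = 0.1765

Work:
Check pure NE:
(Stag, Stag): (22, 22) - no unilateral deviation beneficial
(Hare, Hare): (8, 8) - no unilateral deviation beneficial
Mixed NE: P1 plays Stag with p = 0.1765, P2 plays Stag with q = 0.1765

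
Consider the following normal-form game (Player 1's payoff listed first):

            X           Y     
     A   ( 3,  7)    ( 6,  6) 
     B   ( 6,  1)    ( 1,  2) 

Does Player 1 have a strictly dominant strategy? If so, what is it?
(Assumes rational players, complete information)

No strictly dominant strategy exists for Player 1

Work:
A strategy strictly dominates another if it gives a strictly higher payoff against every opponent action. Compare each pair of P1's strategies column-by-column:
  A vs B: [3 vs 6, 6 vs 1] → A does not strictly dominate B (column X: 3 ≤ 6)
  B vs A: [6 vs 3, 1 vs 6] → B does not strictly dominate A (column Y: 1 ≤ 6)
No single strategy strictly dominates all others → no strictly dominant strategy.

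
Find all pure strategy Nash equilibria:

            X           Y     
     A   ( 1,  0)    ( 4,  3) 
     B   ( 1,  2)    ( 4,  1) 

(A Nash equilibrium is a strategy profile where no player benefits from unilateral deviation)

Nash equilibrium: (A, Y), (B, X)

Work:
Best responses:
  P1 vs X: payoffs [1, 1] → best response A/B (payoff 1)
  P1 vs Y: payoffs [4, 4] → best response A/B (payoff 4)
  P2 vs A: payoffs [0, 3] → best response Y (payoff 3)
  P2 vs B: payoffs [2, 1] → best response X (payoff 2)
Mutual best responses: (A,Y), (B,X) → Nash equilibria.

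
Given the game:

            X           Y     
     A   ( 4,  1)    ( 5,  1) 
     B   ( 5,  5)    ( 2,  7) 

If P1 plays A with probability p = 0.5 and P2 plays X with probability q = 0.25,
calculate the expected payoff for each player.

E[P1] = 3.75, E[P2] = 3.75

Work:
E[P1] = p·q·π₁(A,X) + p·(1-q)·π₁(A,Y) + (1-p)·q·π₁(B,X) + (1-p)·(1-q)·π₁(B,Y)
= 0.5·0.25·4 + 0.5·0.75·5 + 0.5·0.25·5 + 0.5·0.75·2
= 3.75

E[P2] = 3.75 (similar calculation)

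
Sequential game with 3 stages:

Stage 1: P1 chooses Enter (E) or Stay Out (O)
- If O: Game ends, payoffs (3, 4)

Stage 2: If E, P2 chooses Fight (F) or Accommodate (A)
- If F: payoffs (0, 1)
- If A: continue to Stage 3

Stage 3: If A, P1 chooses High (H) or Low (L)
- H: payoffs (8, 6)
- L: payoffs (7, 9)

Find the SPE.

SPE: (E, A, H); Outcome (8, 6)

Work:
Stage 3: P1 chooses H (8 vs 7)
Stage 2: P2: F->1, A->6 (anticipating H). Choose A
Stage 1: P1: O->3, E->8 (anticipating A, H). Choose E
SPE path: E -> A -> H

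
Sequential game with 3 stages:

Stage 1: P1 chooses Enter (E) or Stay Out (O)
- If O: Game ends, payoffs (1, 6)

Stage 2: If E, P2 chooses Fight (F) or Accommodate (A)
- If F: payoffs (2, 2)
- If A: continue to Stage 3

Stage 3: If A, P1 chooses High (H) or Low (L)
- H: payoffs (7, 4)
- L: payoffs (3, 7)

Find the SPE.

SPE: (E, A, H); Outcome (7, 4)

Work:
Stage 3: P1 chooses H (7 vs 3)
Stage 2: P2: F->2, A->4 (anticipating H). Choose A
Stage 1: P1: O->1, E->7 (anticipating A, H). Choose E
SPE path: E -> A -> H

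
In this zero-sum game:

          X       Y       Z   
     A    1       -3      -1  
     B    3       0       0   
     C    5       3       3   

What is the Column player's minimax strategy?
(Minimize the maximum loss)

Column should play Y or Z (all achieve the minimum), value = 3

Work:
Column player minimizes Row's maximum payoff:
Column X: max payoff to Row = 5
Column Y: max payoff to Row = 3
Column Z: max payoff to Row = 3
Minimum is 3, achieved by columns Y, Z (tied).
Each of Y or Z is a minimax strategy.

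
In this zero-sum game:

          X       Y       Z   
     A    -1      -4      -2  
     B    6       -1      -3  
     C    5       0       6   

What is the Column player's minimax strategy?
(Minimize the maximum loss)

Column should play Y, value = 0

Work:
Column player minimizes Row's maximum payoff:
Column X: max payoff to Row = 6
Column Y: max payoff to Row = 0
Column Z: max payoff to Row = 6
Minimum is 0, achieved by column Y.
Minimax strategy: Y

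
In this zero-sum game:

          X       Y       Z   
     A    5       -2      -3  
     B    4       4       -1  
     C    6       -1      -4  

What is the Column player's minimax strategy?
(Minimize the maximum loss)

Column should play Z, value = -1

Work:
Column player minimizes Row's maximum payoff:
Column X: max payoff to Row = 6
Column Y: max payoff to Row = 4
Column Z: max payoff to Row = -1
Minimum is -1, achieved by column Z.
Minimax strategy: Z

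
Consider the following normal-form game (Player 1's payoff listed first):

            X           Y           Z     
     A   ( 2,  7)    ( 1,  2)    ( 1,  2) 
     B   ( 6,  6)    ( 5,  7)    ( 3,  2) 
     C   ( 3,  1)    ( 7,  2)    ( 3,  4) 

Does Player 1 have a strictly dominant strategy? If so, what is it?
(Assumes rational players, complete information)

No strictly dominant strategy exists for Player 1

Work:
A strategy strictly dominates another if it gives a strictly higher payoff against every opponent action. Compare each pair of P1's strategies column-by-column:
  A vs B: [2 vs 6, 1 vs 5, 1 vs 3] → A does not strictly dominate B (column X: 2 ≤ 6)
  A vs C: [2 vs 3, 1 vs 7, 1 vs 3] → A does not strictly dominate C (column X: 2 ≤ 3)
  B vs A: [6 vs 2, 5 vs 1, 3 vs 1] → B strictly dominates A
  B vs C: [6 vs 3, 5 vs 7, 3 vs 3] → B does not strictly dominate C (column Y: 5 ≤ 7)
  C vs A: [3 vs 2, 7 vs 1, 3 vs 1] → C strictly dominates A
  C vs B: [3 vs 6, 7 vs 5, 3 vs 3] → C does not strictly dominate B (column X: 3 ≤ 6)
No single strategy strictly dominates all others → no strictly dominant strategy.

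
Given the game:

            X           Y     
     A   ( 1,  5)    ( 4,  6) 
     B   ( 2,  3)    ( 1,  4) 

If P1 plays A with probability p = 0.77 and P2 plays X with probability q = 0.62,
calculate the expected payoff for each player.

E[P1] = 2.0204, E[P2] = 4.92

Work:
E[P1] = p·q·π₁(A,X) + p·(1-q)·π₁(A,Y) + (1-p)·q·π₁(B,X) + (1-p)·(1-q)·π₁(B,Y)
= 0.77·0.62·1 + 0.77·0.38·4 + 0.23·0.62·2 + 0.23·0.38·1
= 2.0204

E[P2] = 4.92 (similar calculation)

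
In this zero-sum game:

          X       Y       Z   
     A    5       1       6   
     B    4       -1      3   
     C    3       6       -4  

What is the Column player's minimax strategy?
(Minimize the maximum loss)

Column should play X, value = 5

Work:
Column player minimizes Row's maximum payoff:
Column X: max payoff to Row = 5
Column Y: max payoff to Row = 6
Column Z: max payoff to Row = 6
Minimum is 5, achieved by column X.
Minimax strategy: X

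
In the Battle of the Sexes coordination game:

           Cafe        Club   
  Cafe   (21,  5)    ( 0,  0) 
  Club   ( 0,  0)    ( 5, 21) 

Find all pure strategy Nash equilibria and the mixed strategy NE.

Pure NE: (Cafe, Cafe) and (Club, Club); Mixed NE: p = 0.8077, q = 0.1923

Work:
Check pure NE:
(Cafe, Cafe): (21, 5) - no unilateral deviation beneficial
(Club, Club): (5, 21) - no unilateral deviation beneficial
Mixed NE: P1 plays Cafe with p = 0.8077, P2 plays Cafe with q = 0.1923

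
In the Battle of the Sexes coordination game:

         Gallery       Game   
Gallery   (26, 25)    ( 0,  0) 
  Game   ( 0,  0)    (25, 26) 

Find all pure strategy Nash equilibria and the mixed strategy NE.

Pure NE: (Gallery, Gallery) and (Game, Game); Mixed NE: p = 0.5098, q = 0.4902

Work:
Check pure NE:
(Gallery, Gallery): (26, 25) - no unilateral deviation beneficial
(Game, Game): (25, 26) - no unilateral deviation beneficial
Mixed NE: P1 plays Gallery with p = 0.5098, P2 plays Gallery with q = 0.4902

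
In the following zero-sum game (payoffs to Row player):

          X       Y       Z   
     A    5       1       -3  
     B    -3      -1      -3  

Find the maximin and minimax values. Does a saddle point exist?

Maximin = -3, Minimax = -3, Saddle: True

Work:
Row minimums: [-3, -3] → maximin = -3
Column maximums: [5, 1, -3] → minimax = -3
Saddle point exists! Game value = -3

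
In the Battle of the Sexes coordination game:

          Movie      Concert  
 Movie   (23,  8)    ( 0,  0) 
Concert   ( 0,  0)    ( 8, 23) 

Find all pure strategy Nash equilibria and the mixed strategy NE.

Pure NE: (Movie, Movie) and (Concert, Concert); Mixed NE: p = 0.7419, q = 0.2581

Work:
Check pure NE:
(Movie, Movie): (23, 8) - no unilateral deviation beneficial
(Concert, Concert): (8, 23) - no unilateral deviation beneficial
Mixed NE: P1 plays Movie with p = 0.7419, P2 plays Movie with q = 0.2581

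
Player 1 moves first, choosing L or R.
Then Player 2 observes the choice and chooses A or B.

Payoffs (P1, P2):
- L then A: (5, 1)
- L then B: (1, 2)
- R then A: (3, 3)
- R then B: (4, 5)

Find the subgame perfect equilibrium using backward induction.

P1 plays R, P2 plays B after L and B after R; Payoff (4, 5)

Work:
Backward induction:
After L: P2 chooses B → P1 gets 1
After R: P2 chooses B → P1 gets 4
P1 chooses R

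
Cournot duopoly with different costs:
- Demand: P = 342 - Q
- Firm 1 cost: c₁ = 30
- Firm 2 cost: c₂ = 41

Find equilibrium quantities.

q₁* = 107.67, q₂* = 96.67

Work:
Reaction: q₁ = (342 - 30 - q₂)/2
Reaction: q₂ = (342 - 41 - q₁)/2
Solve simultaneously:
q₁* = (342 - 2×30 + 41)/3 = 107.67
q₂* = (342 - 2×41 + 30)/3 = 96.67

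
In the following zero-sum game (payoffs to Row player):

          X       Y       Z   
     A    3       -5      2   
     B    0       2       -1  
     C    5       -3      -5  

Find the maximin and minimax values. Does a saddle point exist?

Maximin = -1, Minimax = 2, Saddle: False

Work:
Row minimums: [-5, -1, -5] → maximin = -1
Column maximums: [5, 2, 2] → minimax = 2
No saddle point (maximin ≠ minimax). Mixed strategy needed.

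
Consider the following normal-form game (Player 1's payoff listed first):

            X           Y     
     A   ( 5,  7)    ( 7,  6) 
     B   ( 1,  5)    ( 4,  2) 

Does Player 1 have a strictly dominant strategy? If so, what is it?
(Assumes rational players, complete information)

Yes, Player 1's strictly dominant strategy is A

Work:
A strategy strictly dominates another if it gives a strictly higher payoff against every opponent action. Compare each pair of P1's strategies column-by-column:
  A vs B: [5 vs 1, 7 vs 4] → A strictly dominates B
  B vs A: [1 vs 5, 4 vs 7] → B does not strictly dominate A (column X: 1 ≤ 5)
A strictly dominates every other strategy → strictly dominant.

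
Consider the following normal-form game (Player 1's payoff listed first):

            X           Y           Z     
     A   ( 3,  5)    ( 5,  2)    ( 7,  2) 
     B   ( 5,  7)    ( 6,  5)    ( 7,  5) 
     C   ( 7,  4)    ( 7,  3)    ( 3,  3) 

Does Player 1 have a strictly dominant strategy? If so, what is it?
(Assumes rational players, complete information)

No strictly dominant strategy exists for Player 1

Work:
A strategy strictly dominates another if it gives a strictly higher payoff against every opponent action. Compare each pair of P1's strategies column-by-column:
  A vs B: [3 vs 5, 5 vs 6, 7 vs 7] → A does not strictly dominate B (column X: 3 ≤ 5)
  A vs C: [3 vs 7, 5 vs 7, 7 vs 3] → A does not strictly dominate C (column X: 3 ≤ 7)
  B vs A: [5 vs 3, 6 vs 5, 7 vs 7] → B does not strictly dominate A (column Z: 7 ≤ 7)
  B vs C: [5 vs 7, 6 vs 7, 7 vs 3] → B does not strictly dominate C (column X: 5 ≤ 7)
  C vs A: [7 vs 3, 7 vs 5, 3 vs 7] → C does not strictly dominate A (column Z: 3 ≤ 7)
  C vs B: [7 vs 5, 7 vs 6, 3 vs 7] → C does not strictly dominate B (column Z: 3 ≤ 7)
No single strategy strictly dominates all others → no strictly dominant strategy.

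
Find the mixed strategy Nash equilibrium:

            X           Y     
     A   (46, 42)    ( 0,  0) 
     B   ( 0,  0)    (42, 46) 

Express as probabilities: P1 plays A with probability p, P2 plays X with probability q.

p = 0.5227, q = 0.4773

Work:
Find probabilities that make opponent indifferent:
P2 chooses q to make P1 indifferent between A and B
P1 chooses p to make P2 indifferent between X and Y
Mixed NE: P1 plays (A: 0.5227, B: 0.4773), P2 plays (X: 0.4773, Y: 0.5227)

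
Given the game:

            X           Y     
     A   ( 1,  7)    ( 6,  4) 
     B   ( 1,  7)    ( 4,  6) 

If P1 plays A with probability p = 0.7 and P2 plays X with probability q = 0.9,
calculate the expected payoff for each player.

E[P1] = 1.44, E[P2] = 6.76

Work:
E[P1] = p·q·π₁(A,X) + p·(1-q)·π₁(A,Y) + (1-p)·q·π₁(B,X) + (1-p)·(1-q)·π₁(B,Y)
= 0.7·0.9·1 + 0.7·0.1·6 + 0.3·0.9·1 + 0.3·0.1·4
= 1.44

E[P2] = 6.76 (similar calculation)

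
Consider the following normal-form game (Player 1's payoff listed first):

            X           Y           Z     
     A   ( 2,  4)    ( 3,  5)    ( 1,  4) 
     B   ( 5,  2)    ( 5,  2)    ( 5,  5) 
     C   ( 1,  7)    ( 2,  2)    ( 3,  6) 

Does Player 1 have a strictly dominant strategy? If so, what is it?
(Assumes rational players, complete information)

Yes, Player 1's strictly dominant strategy is B

Work:
A strategy strictly dominates another if it gives a strictly higher payoff against every opponent action. Compare each pair of P1's strategies column-by-column:
  A vs B: [2 vs 5, 3 vs 5, 1 vs 5] → A does not strictly dominate B (column X: 2 ≤ 5)
  A vs C: [2 vs 1, 3 vs 2, 1 vs 3] → A does not strictly dominate C (column Z: 1 ≤ 3)
  B vs A: [5 vs 2, 5 vs 3, 5 vs 1] → B strictly dominates A
  B vs C: [5 vs 1, 5 vs 2, 5 vs 3] → B strictly dominates C
  C vs A: [1 vs 2, 2 vs 3, 3 vs 1] → C does not strictly dominate A (column X: 1 ≤ 2)
  C vs B: [1 vs 5, 2 vs 5, 3 vs 5] → C does not strictly dominate B (column X: 1 ≤ 5)
B strictly dominates every other strategy → strictly dominant.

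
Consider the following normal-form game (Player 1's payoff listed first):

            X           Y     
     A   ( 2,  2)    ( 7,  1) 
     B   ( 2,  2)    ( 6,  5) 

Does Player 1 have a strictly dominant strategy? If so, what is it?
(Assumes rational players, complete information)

No strictly dominant strategy exists for Player 1

Work:
A strategy strictly dominates another if it gives a strictly higher payoff against every opponent action. Compare each pair of P1's strategies column-by-column:
  A vs B: [2 vs 2, 7 vs 6] → A does not strictly dominate B (column X: 2 ≤ 2)
  B vs A: [2 vs 2, 6 vs 7] → B does not strictly dominate A (column X: 2 ≤ 2)
No single strategy strictly dominates all others → no strictly dominant strategy.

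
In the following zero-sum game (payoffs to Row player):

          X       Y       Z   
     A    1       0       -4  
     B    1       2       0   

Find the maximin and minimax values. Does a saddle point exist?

Maximin = 0, Minimax = 0, Saddle: True

Work:
Row minimums: [-4, 0] → maximin = 0
Column maximums: [1, 2, 0] → minimax = 0
Saddle point exists! Game value = 0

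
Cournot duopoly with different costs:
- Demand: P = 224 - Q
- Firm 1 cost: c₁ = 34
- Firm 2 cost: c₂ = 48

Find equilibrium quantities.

q₁* = 68.0, q₂* = 54.0

Work:
Reaction: q₁ = (224 - 34 - q₂)/2
Reaction: q₂ = (224 - 48 - q₁)/2
Solve simultaneously:
q₁* = (224 - 2×34 + 48)/3 = 68.0
q₂* = (224 - 2×48 + 34)/3 = 54.0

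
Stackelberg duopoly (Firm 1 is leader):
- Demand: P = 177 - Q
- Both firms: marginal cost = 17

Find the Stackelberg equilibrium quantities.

q₁* (leader) = 80.0, q₂* (follower) = 40.0

Work:
Follower's reaction: q₂ = (a - c - q₁)/2
Leader substitutes: π₁ = q₁·(a - q₁ - (a-c-q₁)/2 - c)
FOC: q₁* = (177 - 17)/2 = 80.00
Then: q₂* = (177 - 17 - 80.0)/2 = 40.00
Leader has first-mover advantage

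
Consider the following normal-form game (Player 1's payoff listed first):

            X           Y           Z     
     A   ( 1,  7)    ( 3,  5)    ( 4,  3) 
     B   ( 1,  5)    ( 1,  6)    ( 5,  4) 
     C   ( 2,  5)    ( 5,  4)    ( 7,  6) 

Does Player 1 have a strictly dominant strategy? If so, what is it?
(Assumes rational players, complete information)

Yes, Player 1's strictly dominant strategy is C

Work:
A strategy strictly dominates another if it gives a strictly higher payoff against every opponent action. Compare each pair of P1's strategies column-by-column:
  A vs B: [1 vs 1, 3 vs 1, 4 vs 5] → A does not strictly dominate B (column X: 1 ≤ 1)
  A vs C: [1 vs 2, 3 vs 5, 4 vs 7] → A does not strictly dominate C (column X: 1 ≤ 2)
  B vs A: [1 vs 1, 1 vs 3, 5 vs 4] → B does not strictly dominate A (column X: 1 ≤ 1)
  B vs C: [1 vs 2, 1 vs 5, 5 vs 7] → B does not strictly dominate C (column X: 1 ≤ 2)
  C vs A: [2 vs 1, 5 vs 3, 7 vs 4] → C strictly dominates A
  C vs B: [2 vs 1, 5 vs 1, 7 vs 5] → C strictly dominates B
C strictly dominates every other strategy → strictly dominant.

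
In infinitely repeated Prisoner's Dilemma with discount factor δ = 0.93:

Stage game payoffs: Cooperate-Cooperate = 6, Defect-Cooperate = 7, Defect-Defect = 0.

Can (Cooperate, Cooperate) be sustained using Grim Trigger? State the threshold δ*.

δ* = 0.1429; since δ = 0.93 ≥ 0.1429, cooperation can be sustained

Work:
For Grim Trigger:
Cooperate forever: 6/(1-δ)
Defect then punished: 7 + 0·δ/(1-δ)
Need: 6/(1-δ) ≥ 7 + 0·δ/(1-δ)
Solving: δ ≥ (T-R)/(T-P) = (7-6)/(7-0) = 0.1429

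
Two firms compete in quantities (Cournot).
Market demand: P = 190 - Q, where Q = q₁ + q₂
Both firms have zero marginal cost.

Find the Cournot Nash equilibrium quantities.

q₁* = q₂* = 63.33; P* = 63.33

Work:
Profit: π_i = P·q_i = (a - q_i - q_j)·q_i
FOC: ∂π_i/∂q_i = a - 2q_i - q_j = 0
Reaction function: q_i = (190 - q_j)/2
Symmetry: q* = 190/3 = 63.33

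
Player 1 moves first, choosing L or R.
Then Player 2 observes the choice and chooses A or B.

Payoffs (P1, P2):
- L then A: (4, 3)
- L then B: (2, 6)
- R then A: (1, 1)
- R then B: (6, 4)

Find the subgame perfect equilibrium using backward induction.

P1 plays R, P2 plays B after L and B after R; Payoff (6, 4)

Work:
Backward induction:
After L: P2 chooses B → P1 gets 2
After R: P2 chooses B → P1 gets 6
P1 chooses R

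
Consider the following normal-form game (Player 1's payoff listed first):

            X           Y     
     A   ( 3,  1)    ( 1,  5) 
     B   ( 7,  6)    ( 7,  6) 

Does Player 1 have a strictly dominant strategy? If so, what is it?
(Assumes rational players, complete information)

Yes, Player 1's strictly dominant strategy is B

Work:
A strategy strictly dominates another if it gives a strictly higher payoff against every opponent action. Compare each pair of P1's strategies column-by-column:
  A vs B: [3 vs 7, 1 vs 7] → A does not strictly dominate B (column X: 3 ≤ 7)
  B vs A: [7 vs 3, 7 vs 1] → B strictly dominates A
B strictly dominates every other strategy → strictly dominant.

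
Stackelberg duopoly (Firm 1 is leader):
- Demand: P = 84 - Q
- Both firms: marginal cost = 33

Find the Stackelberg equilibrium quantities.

q₁* (leader) = 25.5, q₂* (follower) = 12.75

Work:
Follower's reaction: q₂ = (a - c - q₁)/2
Leader substitutes: π₁ = q₁·(a - q₁ - (a-c-q₁)/2 - c)
FOC: q₁* = (84 - 33)/2 = 25.50
Then: q₂* = (84 - 33 - 25.5)/2 = 12.75
Leader has first-mover advantage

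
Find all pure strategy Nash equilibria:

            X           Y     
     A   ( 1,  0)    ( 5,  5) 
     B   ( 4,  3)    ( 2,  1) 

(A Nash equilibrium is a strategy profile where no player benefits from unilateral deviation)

Nash equilibrium: (A, Y), (B, X)

Work:
Best responses:
  P1 vs X: payoffs [1, 4] → best response B (payoff 4)
  P1 vs Y: payoffs [5, 2] → best response A (payoff 5)
  P2 vs A: payoffs [0, 5] → best response Y (payoff 5)
  P2 vs B: payoffs [3, 1] → best response X (payoff 3)
Mutual best responses: (A,Y), (B,X) → Nash equilibria.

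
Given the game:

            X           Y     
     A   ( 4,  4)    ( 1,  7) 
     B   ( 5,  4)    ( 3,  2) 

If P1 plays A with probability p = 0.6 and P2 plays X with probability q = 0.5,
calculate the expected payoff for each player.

E[P1] = 3.1, E[P2] = 4.5

Work:
E[P1] = p·q·π₁(A,X) + p·(1-q)·π₁(A,Y) + (1-p)·q·π₁(B,X) + (1-p)·(1-q)·π₁(B,Y)
= 0.6·0.5·4 + 0.6·0.5·1 + 0.4·0.5·5 + 0.4·0.5·3
= 3.1

E[P2] = 4.5 (similar calculation)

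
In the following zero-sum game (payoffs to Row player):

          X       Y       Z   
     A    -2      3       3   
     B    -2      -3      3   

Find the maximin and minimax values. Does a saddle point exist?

Maximin = -2, Minimax = -2, Saddle: True

Work:
Row minimums: [-2, -3] → maximin = -2
Column maximums: [-2, 3, 3] → minimax = -2
Saddle point exists! Game value = -2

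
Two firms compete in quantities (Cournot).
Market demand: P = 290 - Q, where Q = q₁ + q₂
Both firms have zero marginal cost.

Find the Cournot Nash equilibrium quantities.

q₁* = q₂* = 96.67; P* = 96.67

Work:
Profit: π_i = P·q_i = (a - q_i - q_j)·q_i
FOC: ∂π_i/∂q_i = a - 2q_i - q_j = 0
Reaction function: q_i = (290 - q_j)/2
Symmetry: q* = 290/3 = 96.67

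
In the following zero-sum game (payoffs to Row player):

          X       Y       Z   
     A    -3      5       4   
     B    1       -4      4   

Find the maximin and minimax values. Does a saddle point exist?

Maximin = -3, Minimax = 1, Saddle: False

Work:
Row minimums: [-3, -4] → maximin = -3
Column maximums: [1, 5, 4] → minimax = 1
No saddle point (maximin ≠ minimax). Mixed strategy needed.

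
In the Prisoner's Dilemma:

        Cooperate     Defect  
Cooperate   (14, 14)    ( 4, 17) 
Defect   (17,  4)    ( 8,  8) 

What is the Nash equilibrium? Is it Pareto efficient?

(Defect, Defect) is NE; not Pareto efficient

Work:
Defect dominates Cooperate for both players:
If P2 cooperates: Defect (17) > Cooperate (14)
If P2 defects: Defect (8) > Cooperate (4)
NE: (Defect, Defect) with payoff (8, 8)
But (Cooperate, Cooperate) = (14, 14) Pareto dominates (8, 8)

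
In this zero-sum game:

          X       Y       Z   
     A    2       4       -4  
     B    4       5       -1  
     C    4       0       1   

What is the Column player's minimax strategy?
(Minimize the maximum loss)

Column should play Z, value = 1

Work:
Column player minimizes Row's maximum payoff:
Column X: max payoff to Row = 4
Column Y: max payoff to Row = 5
Column Z: max payoff to Row = 1
Minimum is 1, achieved by column Z.
Minimax strategy: Z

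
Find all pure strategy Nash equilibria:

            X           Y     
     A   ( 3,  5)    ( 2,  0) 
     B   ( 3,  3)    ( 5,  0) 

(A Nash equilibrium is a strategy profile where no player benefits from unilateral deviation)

Nash equilibrium: (A, X), (B, X)

Work:
Best responses:
  P1 vs X: payoffs [3, 3] → best response A/B (payoff 3)
  P1 vs Y: payoffs [2, 5] → best response B (payoff 5)
  P2 vs A: payoffs [5, 0] → best response X (payoff 5)
  P2 vs B: payoffs [3, 0] → best response X (payoff 3)
Mutual best responses: (A,X), (B,X) → Nash equilibria.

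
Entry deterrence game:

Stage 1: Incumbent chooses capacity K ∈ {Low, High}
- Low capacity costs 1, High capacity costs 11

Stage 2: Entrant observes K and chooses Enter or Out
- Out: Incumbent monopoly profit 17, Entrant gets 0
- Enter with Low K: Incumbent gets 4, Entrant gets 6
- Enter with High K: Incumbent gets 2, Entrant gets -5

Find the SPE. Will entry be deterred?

SPE: (High, Enter|Low, Out|High); Entry deterred. Incumbent net profit = 6

Work:
After Low K: Entrant enters (6 > 0)
After High K: Entrant stays out (-5 < 0)
Incumbent: Low → 4−1=3, High → 17−11=6
Incumbent chooses High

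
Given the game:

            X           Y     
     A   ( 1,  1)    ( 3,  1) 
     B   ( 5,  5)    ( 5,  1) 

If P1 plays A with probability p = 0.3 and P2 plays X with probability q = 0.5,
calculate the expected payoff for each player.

E[P1] = 4.1, E[P2] = 2.4

Work:
E[P1] = p·q·π₁(A,X) + p·(1-q)·π₁(A,Y) + (1-p)·q·π₁(B,X) + (1-p)·(1-q)·π₁(B,Y)
= 0.3·0.5·1 + 0.3·0.5·3 + 0.7·0.5·5 + 0.7·0.5·5
= 4.1

E[P2] = 2.4 (similar calculation)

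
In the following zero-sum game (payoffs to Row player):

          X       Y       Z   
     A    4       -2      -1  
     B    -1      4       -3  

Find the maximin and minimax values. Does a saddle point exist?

Maximin = -2, Minimax = -1, Saddle: False

Work:
Row minimums: [-2, -3] → maximin = -2
Column maximums: [4, 4, -1] → minimax = -1
No saddle point (maximin ≠ minimax). Mixed strategy needed.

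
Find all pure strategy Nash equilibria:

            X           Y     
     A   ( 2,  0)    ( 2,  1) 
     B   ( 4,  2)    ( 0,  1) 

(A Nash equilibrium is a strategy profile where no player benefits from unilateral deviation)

Nash equilibrium: (A, Y), (B, X)

Work:
Best responses:
  P1 vs X: payoffs [2, 4] → best response B (payoff 4)
  P1 vs Y: payoffs [2, 0] → best response A (payoff 2)
  P2 vs A: payoffs [0, 1] → best response Y (payoff 1)
  P2 vs B: payoffs [2, 1] → best response X (payoff 2)
Mutual best responses: (A,Y), (B,X) → Nash equilibria.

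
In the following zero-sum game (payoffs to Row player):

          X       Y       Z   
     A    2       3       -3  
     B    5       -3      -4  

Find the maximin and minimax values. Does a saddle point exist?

Maximin = -3, Minimax = -3, Saddle: True

Work:
Row minimums: [-3, -4] → maximin = -3
Column maximums: [5, 3, -3] → minimax = -3
Saddle point exists! Game value = -3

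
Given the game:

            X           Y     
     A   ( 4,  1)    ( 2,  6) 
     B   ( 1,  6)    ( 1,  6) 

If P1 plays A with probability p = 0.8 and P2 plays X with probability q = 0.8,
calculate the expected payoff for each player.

E[P1] = 3.08, E[P2] = 2.8

Work:
E[P1] = p·q·π₁(A,X) + p·(1-q)·π₁(A,Y) + (1-p)·q·π₁(B,X) + (1-p)·(1-q)·π₁(B,Y)
= 0.8·0.8·4 + 0.8·0.2·2 + 0.2·0.8·1 + 0.2·0.2·1
= 3.08

E[P2] = 2.8 (similar calculation)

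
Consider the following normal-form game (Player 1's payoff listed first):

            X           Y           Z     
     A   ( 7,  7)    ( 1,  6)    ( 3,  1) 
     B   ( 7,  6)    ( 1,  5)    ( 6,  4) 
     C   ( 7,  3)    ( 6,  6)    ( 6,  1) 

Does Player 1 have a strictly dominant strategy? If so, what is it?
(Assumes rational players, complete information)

No strictly dominant strategy exists for Player 1

Work:
A strategy strictly dominates another if it gives a strictly higher payoff against every opponent action. Compare each pair of P1's strategies column-by-column:
  A vs B: [7 vs 7, 1 vs 1, 3 vs 6] → A does not strictly dominate B (column X: 7 ≤ 7)
  A vs C: [7 vs 7, 1 vs 6, 3 vs 6] → A does not strictly dominate C (column X: 7 ≤ 7)
  B vs A: [7 vs 7, 1 vs 1, 6 vs 3] → B does not strictly dominate A (column X: 7 ≤ 7)
  B vs C: [7 vs 7, 1 vs 6, 6 vs 6] → B does not strictly dominate C (column X: 7 ≤ 7)
  C vs A: [7 vs 7, 6 vs 1, 6 vs 3] → C does not strictly dominate A (column X: 7 ≤ 7)
  C vs B: [7 vs 7, 6 vs 1, 6 vs 6] → C does not strictly dominate B (column X: 7 ≤ 7)
No single strategy strictly dominates all others → no strictly dominant strategy.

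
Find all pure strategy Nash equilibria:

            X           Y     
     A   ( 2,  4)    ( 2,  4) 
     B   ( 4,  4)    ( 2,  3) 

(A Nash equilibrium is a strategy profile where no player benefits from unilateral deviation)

Nash equilibrium: (A, Y), (B, X)

Work:
Best responses:
  P1 vs X: payoffs [2, 4] → best response B (payoff 4)
  P1 vs Y: payoffs [2, 2] → best response A/B (payoff 2)
  P2 vs A: payoffs [4, 4] → best response X/Y (payoff 4)
  P2 vs B: payoffs [4, 3] → best response X (payoff 4)
Mutual best responses: (A,Y), (B,X) → Nash equilibria.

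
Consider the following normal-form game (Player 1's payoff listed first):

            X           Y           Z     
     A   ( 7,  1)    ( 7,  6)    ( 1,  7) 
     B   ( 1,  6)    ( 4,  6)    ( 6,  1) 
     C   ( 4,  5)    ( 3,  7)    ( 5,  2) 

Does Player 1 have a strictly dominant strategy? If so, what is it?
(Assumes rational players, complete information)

No strictly dominant strategy exists for Player 1

Work:
A strategy strictly dominates another if it gives a strictly higher payoff against every opponent action. Compare each pair of P1's strategies column-by-column:
  A vs B: [7 vs 1, 7 vs 4, 1 vs 6] → A does not strictly dominate B (column Z: 1 ≤ 6)
  A vs C: [7 vs 4, 7 vs 3, 1 vs 5] → A does not strictly dominate C (column Z: 1 ≤ 5)
  B vs A: [1 vs 7, 4 vs 7, 6 vs 1] → B does not strictly dominate A (column X: 1 ≤ 7)
  B vs C: [1 vs 4, 4 vs 3, 6 vs 5] → B does not strictly dominate C (column X: 1 ≤ 4)
  C vs A: [4 vs 7, 3 vs 7, 5 vs 1] → C does not strictly dominate A (column X: 4 ≤ 7)
  C vs B: [4 vs 1, 3 vs 4, 5 vs 6] → C does not strictly dominate B (column Y: 3 ≤ 4)
No single strategy strictly dominates all others → no strictly dominant strategy.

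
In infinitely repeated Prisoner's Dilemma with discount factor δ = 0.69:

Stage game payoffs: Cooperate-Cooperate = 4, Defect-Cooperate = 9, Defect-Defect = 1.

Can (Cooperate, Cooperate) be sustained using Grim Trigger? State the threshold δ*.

δ* = 0.625; since δ = 0.69 ≥ 0.625, cooperation can be sustained

Work:
For Grim Trigger:
Cooperate forever: 4/(1-δ)
Defect then punished: 9 + 1·δ/(1-δ)
Need: 4/(1-δ) ≥ 9 + 1·δ/(1-δ)
Solving: δ ≥ (T-R)/(T-P) = (9-4)/(9-1) = 0.625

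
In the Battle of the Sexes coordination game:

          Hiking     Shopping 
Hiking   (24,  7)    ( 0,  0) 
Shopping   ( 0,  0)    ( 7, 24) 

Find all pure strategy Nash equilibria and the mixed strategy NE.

Pure NE: (Hiking, Hiking) and (Shopping, Shopping); Mixed NE: p = 0.7742, q = 0.2258

Work:
Check pure NE:
(Hiking, Hiking): (24, 7) - no unilateral deviation beneficial
(Shopping, Shopping): (7, 24) - no unilateral deviation beneficial
Mixed NE: P1 plays Hiking with p = 0.7742, P2 plays Hiking with q = 0.2258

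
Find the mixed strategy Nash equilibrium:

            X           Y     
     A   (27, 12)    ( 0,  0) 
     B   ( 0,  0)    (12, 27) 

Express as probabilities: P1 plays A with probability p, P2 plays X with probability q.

p = 0.6923, q = 0.3077

Work:
Find probabilities that make opponent indifferent:
P2 chooses q to make P1 indifferent between A and B
P1 chooses p to make P2 indifferent between X and Y
Mixed NE: P1 plays (A: 0.6923, B: 0.3077), P2 plays (X: 0.3077, Y: 0.6923)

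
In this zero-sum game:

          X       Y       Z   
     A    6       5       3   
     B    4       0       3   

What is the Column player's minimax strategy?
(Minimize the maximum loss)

Column should play Z, value = 3

Work:
Column player minimizes Row's maximum payoff:
Column X: max payoff to Row = 6
Column Y: max payoff to Row = 5
Column Z: max payoff to Row = 3
Minimum is 3, achieved by column Z.
Minimax strategy: Z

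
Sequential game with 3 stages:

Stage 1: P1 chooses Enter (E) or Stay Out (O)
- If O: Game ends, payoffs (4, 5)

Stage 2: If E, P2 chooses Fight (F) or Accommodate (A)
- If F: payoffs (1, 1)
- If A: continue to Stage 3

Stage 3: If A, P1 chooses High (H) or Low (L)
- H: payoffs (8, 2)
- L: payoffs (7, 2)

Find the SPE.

SPE: (E, A, H); Outcome (8, 2)

Work:
Stage 3: P1 chooses H (8 vs 7)
Stage 2: P2: F->1, A->2 (anticipating H). Choose A
Stage 1: P1: O->4, E->8 (anticipating A, H). Choose E
SPE path: E -> A -> H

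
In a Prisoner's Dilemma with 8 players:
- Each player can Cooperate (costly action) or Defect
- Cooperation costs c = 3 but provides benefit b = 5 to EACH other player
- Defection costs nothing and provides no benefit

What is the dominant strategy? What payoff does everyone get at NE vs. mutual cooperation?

Dominant: Defect; NE payoff = 0; Coop payoff = 32

Work:
Defect dominates (saves cost c = 3, benefit to others is external)
NE: All defect → everyone gets 0
If all cooperate: each receives (7)×5 - 3 = 32
Social dilemma: 32 > 0 but NE gives 0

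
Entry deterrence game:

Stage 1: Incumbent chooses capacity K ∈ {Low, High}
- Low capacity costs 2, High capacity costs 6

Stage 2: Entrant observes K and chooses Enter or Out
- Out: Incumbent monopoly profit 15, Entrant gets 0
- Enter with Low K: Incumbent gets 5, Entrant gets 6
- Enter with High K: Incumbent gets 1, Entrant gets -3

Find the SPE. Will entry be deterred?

SPE: (High, Enter|Low, Out|High); Entry deterred. Incumbent net profit = 9

Work:
After Low K: Entrant enters (6 > 0)
After High K: Entrant stays out (-3 < 0)
Incumbent: Low → 5−2=3, High → 15−6=9
Incumbent chooses High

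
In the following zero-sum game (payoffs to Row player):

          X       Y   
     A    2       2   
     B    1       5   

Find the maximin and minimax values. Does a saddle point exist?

Maximin = 2, Minimax = 2, Saddle: True

Work:
Row minimums: [2, 1] → maximin = 2
Column maximums: [2, 5] → minimax = 2
Saddle point exists! Game value = 2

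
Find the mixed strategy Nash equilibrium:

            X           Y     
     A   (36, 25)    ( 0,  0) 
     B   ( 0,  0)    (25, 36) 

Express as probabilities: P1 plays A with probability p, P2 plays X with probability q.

p = 0.5902, q = 0.4098

Work:
Find probabilities that make opponent indifferent:
P2 chooses q to make P1 indifferent between A and B
P1 chooses p to make P2 indifferent between X and Y
Mixed NE: P1 plays (A: 0.5902, B: 0.4098), P2 plays (X: 0.4098, Y: 0.5902)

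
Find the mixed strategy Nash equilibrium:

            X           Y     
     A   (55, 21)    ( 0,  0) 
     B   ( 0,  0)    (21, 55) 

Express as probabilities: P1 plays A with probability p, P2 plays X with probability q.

p = 0.7237, q = 0.2763

Work:
Find probabilities that make opponent indifferent:
P2 chooses q to make P1 indifferent between A and B
P1 chooses p to make P2 indifferent between X and Y
Mixed NE: P1 plays (A: 0.7237, B: 0.2763), P2 plays (X: 0.2763, Y: 0.7237)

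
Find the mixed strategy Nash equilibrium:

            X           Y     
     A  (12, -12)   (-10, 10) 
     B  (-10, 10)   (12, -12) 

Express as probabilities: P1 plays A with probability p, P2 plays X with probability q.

p = 0.5, q = 0.5

Work:
Find probabilities that make opponent indifferent:
P2 chooses q to make P1 indifferent between A and B
P1 chooses p to make P2 indifferent between X and Y
Mixed NE: P1 plays (A: 0.5, B: 0.5), P2 plays (X: 0.5, Y: 0.5)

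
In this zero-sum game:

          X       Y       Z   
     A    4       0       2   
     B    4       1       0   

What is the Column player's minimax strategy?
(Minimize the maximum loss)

Column should play Y, value = 1

Work:
Column player minimizes Row's maximum payoff:
Column X: max payoff to Row = 4
Column Y: max payoff to Row = 1
Column Z: max payoff to Row = 2
Minimum is 1, achieved by column Y.
Minimax strategy: Y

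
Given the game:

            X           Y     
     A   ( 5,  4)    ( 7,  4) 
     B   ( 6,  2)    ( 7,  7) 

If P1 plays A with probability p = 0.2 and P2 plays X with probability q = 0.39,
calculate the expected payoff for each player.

E[P1] = 6.532, E[P2] = 4.84

Work:
E[P1] = p·q·π₁(A,X) + p·(1-q)·π₁(A,Y) + (1-p)·q·π₁(B,X) + (1-p)·(1-q)·π₁(B,Y)
= 0.2·0.39·5 + 0.2·0.61·7 + 0.8·0.39·6 + 0.8·0.61·7
= 6.532

E[P2] = 4.84 (similar calculation)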